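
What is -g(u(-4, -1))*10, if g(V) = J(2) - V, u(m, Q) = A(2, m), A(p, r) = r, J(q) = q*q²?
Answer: -120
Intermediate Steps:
J(q) = q³
u(m, Q) = m
g(V) = 8 - V (g(V) = 2³ - V = 8 - V)
-g(u(-4, -1))*10 = -(8 - 1*(-4))*10 = -(8 + 4)*10 = -1*12*10 = -12*10 = -120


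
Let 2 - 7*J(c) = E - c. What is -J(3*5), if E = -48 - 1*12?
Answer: -11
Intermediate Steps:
E = -60 (E = -48 - 12 = -60)
J(c) = 62/7 + c/7 (J(c) = 2/7 - (-60 - c)/7 = 2/7 + (60/7 + c/7) = 62/7 + c/7)
-J(3*5) = -(62/7 + (3*5)/7) = -(62/7 + (⅐)*15) = -(62/7 + 15/7) = -1*11 = -11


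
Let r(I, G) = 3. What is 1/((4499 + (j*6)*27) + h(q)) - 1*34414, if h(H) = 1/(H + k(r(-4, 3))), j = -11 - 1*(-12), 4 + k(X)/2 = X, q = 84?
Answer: -13153133960/382203 ≈ -34414.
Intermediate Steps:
k(X) = -8 + 2*X
j = 1 (j = -11 + 12 = 1)
h(H) = 1/(-2 + H) (h(H) = 1/(H + (-8 + 2*3)) = 1/(H + (-8 + 6)) = 1/(H - 2) = 1/(-2 + H))
1/((4499 + (j*6)*27) + h(q)) - 1*34414 = 1/((4499 + (1*6)*27) + 1/(-2 + 84)) - 1*34414 = 1/((4499 + 6*27) + 1/82) - 34414 = 1/((4499 + 162) + 1/82) - 34414 = 1/(4661 + 1/82) - 34414 = 1/(382203/82) - 34414 = 82/382203 - 34414 = -13153133960/382203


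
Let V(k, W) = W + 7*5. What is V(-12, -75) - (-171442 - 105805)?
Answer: 277207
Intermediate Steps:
V(k, W) = 35 + W (V(k, W) = W + 35 = 35 + W)
V(-12, -75) - (-171442 - 105805) = (35 - 75) - (-171442 - 105805) = -40 - 1*(-277247) = -40 + 277247 = 277207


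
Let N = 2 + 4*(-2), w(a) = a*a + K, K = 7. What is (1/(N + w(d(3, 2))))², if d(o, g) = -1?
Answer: ¼ ≈ 0.25000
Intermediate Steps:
w(a) = 7 + a² (w(a) = a*a + 7 = a² + 7 = 7 + a²)
N = -6 (N = 2 - 8 = -6)
(1/(N + w(d(3, 2))))² = (1/(-6 + (7 + (-1)²)))² = (1/(-6 + (7 + 1)))² = (1/(-6 + 8))² = (1/2)² = (½)² = ¼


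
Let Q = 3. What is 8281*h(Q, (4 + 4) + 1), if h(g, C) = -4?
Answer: -33124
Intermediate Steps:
8281*h(Q, (4 + 4) + 1) = 8281*(-4) = -33124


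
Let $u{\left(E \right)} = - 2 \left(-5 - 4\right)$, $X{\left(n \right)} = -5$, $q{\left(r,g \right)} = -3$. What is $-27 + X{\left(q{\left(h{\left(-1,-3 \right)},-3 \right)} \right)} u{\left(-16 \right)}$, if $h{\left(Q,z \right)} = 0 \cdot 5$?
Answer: $-117$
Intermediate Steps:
$h{\left(Q,z \right)} = 0$
$u{\left(E \right)} = 18$ ($u{\left(E \right)} = \left(-2\right) \left(-9\right) = 18$)
$-27 + X{\left(q{\left(h{\left(-1,-3 \right)},-3 \right)} \right)} u{\left(-16 \right)} = -27 - 90 = -117$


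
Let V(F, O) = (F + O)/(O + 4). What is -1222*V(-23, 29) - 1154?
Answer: -15138/11 ≈ -1376.2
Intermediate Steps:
V(F, O) = (F + O)/(4 + O)
-1222*V(-23, 29) - 1154 = -1222*(-23 + 29)/(4 + 29) - 1154 = -1222*6/33 - 1154 = -1222*2/11 - 1154 = -2444/11 - 1154 = -15138/11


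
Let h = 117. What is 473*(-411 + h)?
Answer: -139062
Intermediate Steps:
473*(-411 + h) = 473*(-411 + 117) = 473*(-294) = -139062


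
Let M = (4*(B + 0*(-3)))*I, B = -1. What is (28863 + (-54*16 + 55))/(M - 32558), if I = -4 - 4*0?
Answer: -14027/16271 ≈ -0.86209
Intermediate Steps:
I = -4 (I = -4 + 0 = -4)
M = 16 (M = (4*(-1 + 0*(-3)))*(-4) = (4*(-1 + 0))*(-4) = (4*(-1))*(-4) = -4*(-4) = 16)
(28863 + (-54*16 + 55))/(M - 32558) = (28863 + (-54*16 + 55))/(16 - 32558) = (28863 + (-864 + 55))/(-32542) = (28863 - 809)*(-1/32542) = 28054*(-1/32542) = -14027/16271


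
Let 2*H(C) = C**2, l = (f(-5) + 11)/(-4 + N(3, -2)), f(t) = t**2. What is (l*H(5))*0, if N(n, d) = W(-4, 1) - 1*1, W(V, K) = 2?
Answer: 0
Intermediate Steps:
N(n, d) = 1 (N(n, d) = 2 - 1*1 = 2 - 1 = 1)
l = -12 (l = ((-5)**2 + 11)/(-4 + 1) = (25 + 11)/(-3) = 36*(-1/3) = -12)
H(C) = C**2/2
(l*H(5))*0 = -6*5**2*0 = -6*25*0 = -12*25/2*0 = -150*0 = 0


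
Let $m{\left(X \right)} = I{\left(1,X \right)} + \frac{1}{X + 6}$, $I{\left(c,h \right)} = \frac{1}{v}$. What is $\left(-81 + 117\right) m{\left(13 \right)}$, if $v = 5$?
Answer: $\frac{864}{95} \approx 9.0947$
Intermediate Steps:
$I{\left(c,h \right)} = \frac{1}{5}$
$m{\left(X \right)} = \frac{1}{5} + \frac{1}{6 + X}$ ($m{\left(X \right)} = \frac{1}{5} + \frac{1}{X + 6} = \frac{1}{5} + \frac{1}{6 + X}$)
$\left(-81 + 117\right) m{\left(13 \right)} = \left(-81 + 117\right) \frac{11 + 13}{5 \left(6 + 13\right)} = 36 \cdot \frac{1}{5} \cdot \frac{1}{19} \cdot 24 = 36 \cdot \frac{24}{95} = \frac{864}{95}$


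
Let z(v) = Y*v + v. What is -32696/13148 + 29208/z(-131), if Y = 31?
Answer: -16284013/1722388 ≈ -9.4543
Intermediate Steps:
z(v) = 32*v (z(v) = 31*v + v = 32*v)
-32696/13148 + 29208/z(-131) = -32696/13148 + 29208/((32*(-131))) = -32696*1/13148 + 29208/(-4192) = -8174/3287 + 29208*(-1/4192) = -8174/3287 - 3651/524 = -16284013/1722388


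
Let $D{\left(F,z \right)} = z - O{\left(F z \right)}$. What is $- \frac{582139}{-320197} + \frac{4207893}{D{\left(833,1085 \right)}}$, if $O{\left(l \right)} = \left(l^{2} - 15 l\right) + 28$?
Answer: $\frac{158506282720625402}{87184297933326307} \approx 1.8181$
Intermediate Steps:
$O{\left(l \right)} = 28 + l^{2} - 15 l$
$D{\left(F,z \right)} = -28 + z - F^{2} z^{2} + 15 F z$ ($D{\left(F,z \right)} = z - \left(28 + \left(F z\right)^{2} - 15 F z\right) = z - \left(28 + F^{2} z^{2} - 15 F z\right) = -28 + z - F^{2} z^{2} + 15 F z$)
$- \frac{582139}{-320197} + \frac{4207893}{D{\left(833,1085 \right)}} = - \frac{582139}{-320197} + \frac{4207893}{-28 + 1085 - 833^{2} \cdot 1085^{2} + 15 \cdot 833 \cdot 1085} = \left(-582139\right) \left(- \frac{1}{320197}\right) + \frac{4207893}{-28 + 1085 - 693889 \cdot 1177225 + 13557075} = \frac{582139}{320197} + \frac{4207893}{-28 + 1085 - 816863478025 + 13557075} = \frac{582139}{320197} + \frac{4207893}{-816849919893} = \frac{582139}{320197} + 4207893 \left(- \frac{1}{816849919893}\right) = \frac{582139}{320197} - \frac{1402631}{272283306631} = \frac{158506282720625402}{87184297933326307}$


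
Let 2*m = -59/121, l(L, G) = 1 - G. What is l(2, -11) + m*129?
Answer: -4707/242 ≈ -19.450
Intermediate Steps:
m = -59/242 (m = (-59/121)/2 = (-59*1/121)/2 = (½)*(-59/121) = -59/242 ≈ -0.24380)
l(2, -11) + m*129 = (1 - 1*(-11)) - 59/242*129 = (1 + 11) - 7611/242 = 12 - 7611/242 = -4707/242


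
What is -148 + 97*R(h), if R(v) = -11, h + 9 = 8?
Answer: -1215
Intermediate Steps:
h = -1 (h = -9 + 8 = -1)
-148 + 97*R(h) = -148 + 97*(-11) = -148 - 1067 = -1215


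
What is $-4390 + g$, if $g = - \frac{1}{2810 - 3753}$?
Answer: $- \frac{4139769}{943} \approx -4390.0$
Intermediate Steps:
$g = \frac{1}{943}$ ($g = - \frac{1}{-943} = \left(-1\right) \left(- \frac{1}{943}\right) = \frac{1}{943} \approx 0.0010604$)
$-4390 + g = -4390 + \frac{1}{943} = - \frac{4139769}{943}$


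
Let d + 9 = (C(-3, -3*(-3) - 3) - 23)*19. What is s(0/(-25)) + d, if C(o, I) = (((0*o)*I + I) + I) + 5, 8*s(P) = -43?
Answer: -1027/8 ≈ -128.38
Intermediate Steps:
s(P) = -43/8 (s(P) = (⅛)*(-43) = -43/8)
C(o, I) = 5 + 2*I (C(o, I) = ((0*I + I) + I) + 5 = ((0 + I) + I) + 5 = (I + I) + 5 = 2*I + 5 = 5 + 2*I)
d = -123 (d = -9 + ((5 + 2*(-3*(-3) - 3)) - 23)*19 = -9 + ((5 + 2*(9 - 3)) - 23)*19 = -9 + ((5 + 2*6) - 23)*19 = -9 + ((5 + 12) - 23)*19 = -9 + (17 - 23)*19 = -9 - 6*19 = -9 - 114 = -123)
s(0/(-25)) + d = -43/8 - 123 = -1027/8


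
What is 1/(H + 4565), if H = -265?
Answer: 1/4300 ≈ 0.00023256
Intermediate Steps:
1/(H + 4565) = 1/(-265 + 4565) = 1/4300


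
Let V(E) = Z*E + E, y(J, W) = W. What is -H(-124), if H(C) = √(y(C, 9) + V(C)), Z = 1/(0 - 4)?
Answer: -2*I*√21 ≈ -9.1651*I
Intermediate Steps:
Z = -¼ (Z = 1/(-4) = -¼ ≈ -0.25000)
V(E) = 3*E/4 (V(E) = -E/4 + E = 3*E/4)
H(C) = √(9 + 3*C/4)
-H(-124) = -√(36 + 3*(-124))/2 = -√(36 - 372)/2 = -√(-336)/2 = -4*I*√21/2 = -2*I*√21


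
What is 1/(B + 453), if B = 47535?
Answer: 1/47988 ≈ 2.0839e-5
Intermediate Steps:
1/(B + 453) = 1/(47535 + 453) = 1/47988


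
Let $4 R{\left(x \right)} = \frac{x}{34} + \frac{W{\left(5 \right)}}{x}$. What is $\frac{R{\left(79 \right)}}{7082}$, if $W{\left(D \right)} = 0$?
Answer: $\frac{79}{963152} \approx 8.2022 \cdot 10^{-5}$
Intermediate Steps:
$R{\left(x \right)} = \frac{x}{136}$ ($R{\left(x \right)} = \frac{\frac{x}{34} + \frac{0}{x}}{4} = \frac{x \frac{1}{34} + 0}{4} = \frac{\frac{x}{34} + 0}{4} = \frac{\frac{1}{34} x}{4} = \frac{x}{136}$)
$\frac{R{\left(79 \right)}}{7082} = \frac{\frac{1}{136} \cdot 79}{7082} = \frac{79}{136} \cdot \frac{1}{7082} = \frac{79}{963152}$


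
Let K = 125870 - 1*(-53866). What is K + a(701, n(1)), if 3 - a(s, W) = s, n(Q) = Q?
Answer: 179038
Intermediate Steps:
a(s, W) = 3 - s
K = 179736 (K = 125870 + 53866 = 179736)
K + a(701, n(1)) = 179736 + (3 - 1*701) = 179736 + (3 - 701) = 179736 - 698 = 179038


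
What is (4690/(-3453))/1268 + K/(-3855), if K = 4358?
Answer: -1061064699/937708190 ≈ -1.1316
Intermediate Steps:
(4690/(-3453))/1268 + K/(-3855) = (4690/(-3453))/1268 + 4358/(-3855) = (4690*(-1/3453))*(1/1268) + 4358*(-1/3855) = -4690/3453*1/1268 - 4358/3855 = -2345/2189202 - 4358/3855 = -1061064699/937708190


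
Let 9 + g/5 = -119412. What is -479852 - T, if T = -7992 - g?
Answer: -1068965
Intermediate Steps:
g = -597105 (g = -45 + 5*(-119412) = -45 - 597060 = -597105)
T = 589113 (T = -7992 - 1*(-597105) = -7992 + 597105 = 589113)
-479852 - T = -479852 - 1*589113 = -479852 - 589113 = -1068965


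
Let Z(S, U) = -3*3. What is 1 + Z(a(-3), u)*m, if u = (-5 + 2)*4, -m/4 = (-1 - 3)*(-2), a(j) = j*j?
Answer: 289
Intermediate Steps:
a(j) = j²
m = -32 (m = -4*(-1 - 3)*(-2) = -(-16)*(-2) = -4*8 = -32)
u = -12 (u = -3*4 = -12)
Z(S, U) = -9
1 + Z(a(-3), u)*m = 1 - 9*(-32) = 1 + 288 = 289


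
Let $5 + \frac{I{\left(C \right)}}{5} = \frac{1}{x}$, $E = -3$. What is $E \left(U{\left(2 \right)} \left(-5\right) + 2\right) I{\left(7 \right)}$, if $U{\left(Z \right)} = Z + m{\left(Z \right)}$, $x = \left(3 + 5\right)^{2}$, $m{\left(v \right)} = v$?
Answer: $- \frac{43065}{32} \approx -1345.8$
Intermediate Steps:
$x = 64$ ($x = 8^{2} = 64$)
$I{\left(C \right)} = - \frac{1595}{64}$ ($I{\left(C \right)} = -25 + \frac{5}{64} = - \frac{1595}{64}$)
$U{\left(Z \right)} = 2 Z$ ($U{\left(Z \right)} = Z + Z = 2 Z$)
$E \left(U{\left(2 \right)} \left(-5\right) + 2\right) I{\left(7 \right)} = - 3 \left(2 \cdot 2 \left(-5\right) + 2\right) \left(- \frac{1595}{64}\right) = - 3 \left(4 \left(-5\right) + 2\right) \left(- \frac{1595}{64}\right) = - 3 \left(-20 + 2\right) \left(- \frac{1595}{64}\right) = \left(-3\right) \left(-18\right) \left(- \frac{1595}{64}\right) = 54 \left(- \frac{1595}{64}\right) = - \frac{43065}{32}$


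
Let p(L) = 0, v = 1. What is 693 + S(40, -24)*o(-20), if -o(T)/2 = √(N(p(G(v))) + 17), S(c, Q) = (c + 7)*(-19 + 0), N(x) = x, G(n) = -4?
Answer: 693 + 1786*√17 ≈ 8056.9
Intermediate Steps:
S(c, Q) = -133 - 19*c (S(c, Q) = (7 + c)*(-19) = -133 - 19*c)
o(T) = -2*√17 (o(T) = -2*√(0 + 17) = -2*√17)
693 + S(40, -24)*o(-20) = 693 + (-133 - 19*40)*(-2*√17) = 693 + (-133 - 760)*(-2*√17) = 693 - (-1786)*√17 = 693 + 1786*√17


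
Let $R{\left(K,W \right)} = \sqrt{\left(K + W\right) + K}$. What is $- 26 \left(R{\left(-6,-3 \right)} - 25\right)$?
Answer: $650 - 26 i \sqrt{15} \approx 650.0 - 100.7 i$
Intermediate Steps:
$R{\left(K,W \right)} = \sqrt{W + 2 K}$
$- 26 \left(R{\left(-6,-3 \right)} - 25\right) = - 26 \left(\sqrt{-3 + 2 \left(-6\right)} - 25\right) = - 26 \left(\sqrt{-3 - 12} - 25\right) = - 26 \left(\sqrt{-15} - 25\right) = - 26 \left(i \sqrt{15} - 25\right) = - 26 \left(-25 + i \sqrt{15}\right) = 650 - 26 i \sqrt{15}$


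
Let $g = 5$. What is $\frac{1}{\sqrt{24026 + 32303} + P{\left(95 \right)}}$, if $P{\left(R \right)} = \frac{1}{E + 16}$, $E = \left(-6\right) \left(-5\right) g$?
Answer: $- \frac{166}{1552201923} + \frac{27556 \sqrt{56329}}{1552201923} \approx 0.0042133$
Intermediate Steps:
$E = 150$ ($E = \left(-6\right) \left(-5\right) 5 = 30 \cdot 5 = 150$)
$P{\left(R \right)} = \frac{1}{166}$ ($P{\left(R \right)} = \frac{1}{150 + 16} = \frac{1}{166}$)
$\frac{1}{\sqrt{24026 + 32303} + P{\left(95 \right)}} = \frac{1}{\sqrt{24026 + 32303} + \frac{1}{166}} = \frac{1}{\sqrt{56329} + \frac{1}{166}} = \frac{1}{\frac{1}{166} + \sqrt{56329}}$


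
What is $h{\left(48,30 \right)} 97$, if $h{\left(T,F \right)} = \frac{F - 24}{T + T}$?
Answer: $\frac{97}{16} \approx 6.0625$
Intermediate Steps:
$h{\left(T,F \right)} = \frac{-24 + F}{2 T}$
$h{\left(48,30 \right)} 97 = \frac{-24 + 30}{2 \cdot 48} \cdot 97 = \frac{1}{2} \cdot \frac{1}{48} \cdot 6 \cdot 97 = \frac{1}{16} \cdot 97 = \frac{97}{16}$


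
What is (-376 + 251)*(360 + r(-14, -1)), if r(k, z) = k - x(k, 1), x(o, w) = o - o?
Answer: -43250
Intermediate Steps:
x(o, w) = 0
r(k, z) = k (r(k, z) = k - 1*0 = k + 0 = k)
(-376 + 251)*(360 + r(-14, -1)) = (-376 + 251)*(360 - 14) = -125*346 = -43250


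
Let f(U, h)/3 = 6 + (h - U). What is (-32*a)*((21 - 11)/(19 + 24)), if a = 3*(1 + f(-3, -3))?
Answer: -18240/43 ≈ -424.19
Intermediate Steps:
f(U, h) = 18 - 3*U + 3*h (f(U, h) = 3*(6 + (h - U)) = 3*(6 + h - U) = 18 - 3*U + 3*h)
a = 57 (a = 3*(1 + (18 - 3*(-3) + 3*(-3))) = 3*(1 + (18 + 9 - 9)) = 3*(1 + 18) = 3*19 = 57)
(-32*a)*((21 - 11)/(19 + 24)) = (-32*57)*((21 - 11)/(19 + 24)) = -18240/43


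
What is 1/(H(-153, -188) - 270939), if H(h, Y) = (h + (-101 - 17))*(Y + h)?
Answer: -1/178528 ≈ -5.6014e-6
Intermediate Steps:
H(h, Y) = (-118 + h)*(Y + h) (H(h, Y) = (h - 118)*(Y + h) = (-118 + h)*(Y + h))
1/(H(-153, -188) - 270939) = 1/(((-153)² - 118*(-188) - 118*(-153) - 188*(-153)) - 270939) = 1/((23409 + 22184 + 18054 + 28764) - 270939) = 1/(92411 - 270939) = 1/(-178528) = -1/178528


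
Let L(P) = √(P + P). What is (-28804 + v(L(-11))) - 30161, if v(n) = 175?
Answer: -58790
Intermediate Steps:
L(P) = √2*√P (L(P) = √(2*P) = √2*√P)
(-28804 + v(L(-11))) - 30161 = (-28804 + 175) - 30161 = -28629 - 30161 = -58790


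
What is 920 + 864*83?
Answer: 72632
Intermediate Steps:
920 + 864*83 = 920 + 71712 = 72632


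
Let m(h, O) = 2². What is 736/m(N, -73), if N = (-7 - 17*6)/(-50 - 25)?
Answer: 184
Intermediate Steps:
N = 109/75 (N = (-7 - 102)/(-75) = -109*(-1/75) = 109/75 ≈ 1.4533)
m(h, O) = 4
736/m(N, -73) = 736/4 = 736*(¼) = 184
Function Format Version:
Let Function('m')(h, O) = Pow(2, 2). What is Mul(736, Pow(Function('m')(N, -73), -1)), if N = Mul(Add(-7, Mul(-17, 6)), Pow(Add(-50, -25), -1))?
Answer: 184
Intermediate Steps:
N = Rational(109, 75) (N = Mul(Add(-7, -102), Pow(-75, -1)) = Mul(-109, Rational(-1, 75)) = Rational(109, 75) ≈ 1.4533)
Function('m')(h, O) = 4
Mul(736, Pow(Function('m')(N, -73), -1)) = Mul(736, Pow(4, -1)) = Mul(736, Rational(1, 4)) = 184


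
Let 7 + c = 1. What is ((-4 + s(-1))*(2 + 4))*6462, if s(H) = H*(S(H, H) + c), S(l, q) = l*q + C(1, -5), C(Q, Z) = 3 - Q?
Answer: -38772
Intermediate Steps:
c = -6 (c = -7 + 1 = -6)
S(l, q) = 2 + l*q (S(l, q) = l*q + (3 - 1*1) = l*q + (3 - 1) = l*q + 2 = 2 + l*q)
s(H) = H*(-4 + H²) (s(H) = H*((2 + H*H) - 6) = H*((2 + H²) - 6) = H*(-4 + H²))
((-4 + s(-1))*(2 + 4))*6462 = ((-4 - (-4 + (-1)²))*(2 + 4))*6462 = ((-4 - (-4 + 1))*6)*6462 = ((-4 - 1*(-3))*6)*6462 = ((-4 + 3)*6)*6462 = -1*6*6462 = -6*6462 = -38772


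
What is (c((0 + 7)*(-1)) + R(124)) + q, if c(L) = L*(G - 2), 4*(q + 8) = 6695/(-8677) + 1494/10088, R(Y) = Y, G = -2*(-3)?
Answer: 15378621515/175067152 ≈ 87.844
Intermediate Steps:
G = 6
q = -1427825077/175067152 (q = -8 + (6695/(-8677) + 1494/10088)/4 = -8 + (6695*(-1/8677) + 1494*(1/10088))/4 = -8 + (-6695/8677 + 747/5044)/4 = -8 + (¼)*(-27287861/43766788) = -8 - 27287861/175067152 = -1427825077/175067152 ≈ -8.1559)
c(L) = 4*L (c(L) = L*(6 - 2) = L*4 = 4*L)
(c((0 + 7)*(-1)) + R(124)) + q = (4*((0 + 7)*(-1)) + 124) - 1427825077/175067152 = (4*(7*(-1)) + 124) - 1427825077/175067152 = (4*(-7) + 124) - 1427825077/175067152 = (-28 + 124) - 1427825077/175067152 = 96 - 1427825077/175067152 = 15378621515/175067152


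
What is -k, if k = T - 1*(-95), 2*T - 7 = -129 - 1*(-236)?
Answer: -152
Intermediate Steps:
T = 57 (T = 7/2 + (-129 - 1*(-236))/2 = 7/2 + (-129 + 236)/2 = 7/2 + (½)*107 = 7/2 + 107/2 = 57)
k = 152 (k = 57 - 1*(-95) = 57 + 95 = 152)
-k = -1*152 = -152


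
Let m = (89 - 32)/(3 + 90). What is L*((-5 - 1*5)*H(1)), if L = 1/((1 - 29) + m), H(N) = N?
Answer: 310/849 ≈ 0.36514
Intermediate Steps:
m = 19/31 (m = 57/93 = 57*(1/93) = 19/31 ≈ 0.61290)
L = -31/849 (L = 1/((1 - 29) + 19/31) = 1/(-28 + 19/31) = 1/(-849/31) = -31/849 ≈ -0.036514)
L*((-5 - 1*5)*H(1)) = -31*(-5 - 1*5)/849 = -31*(-5 - 5)/849 = -(-310)/849 = -31/849*(-10) = 310/849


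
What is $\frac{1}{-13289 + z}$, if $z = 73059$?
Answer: $\frac{1}{59770} \approx 1.6731 \cdot 10^{-5}$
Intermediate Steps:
$\frac{1}{-13289 + z} = \frac{1}{-13289 + 73059} = \frac{1}{59770}$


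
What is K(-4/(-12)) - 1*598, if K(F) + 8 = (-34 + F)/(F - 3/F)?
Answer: -15655/26 ≈ -602.12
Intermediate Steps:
K(F) = -8 + (-34 + F)/(F - 3/F)
K(-4/(-12)) - 1*598 = (24 - (-136)/(-12) - 7*(-4/(-12))²)/(-3 + (-4/(-12))²) - 1*598 = (24 - (-136)*(-1)/12 - 7*(-4*(-1/12))²)/(-3 + (-4*(-1/12))²) - 598 = (24 - 34*⅓ - 7*(⅓)²)/(-3 + (⅓)²) - 598 = (24 - 34/3 - 7*⅑)/(-3 + ⅑) - 598 = (24 - 34/3 - 7/9)/(-26/9) - 598 = -9/26*107/9 - 598 = -107/26 - 598 = -15655/26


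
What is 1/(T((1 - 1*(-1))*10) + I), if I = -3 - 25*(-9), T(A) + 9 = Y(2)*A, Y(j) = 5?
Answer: 1/313 ≈ 0.0031949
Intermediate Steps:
T(A) = -9 + 5*A
I = 222 (I = -3 + 225 = 222)
1/(T((1 - 1*(-1))*10) + I) = 1/((-9 + 5*((1 - 1*(-1))*10)) + 222) = 1/((-9 + 5*((1 + 1)*10)) + 222) = 1/((-9 + 5*(2*10)) + 222) = 1/((-9 + 5*20) + 222) = 1/((-9 + 100) + 222) = 1/(91 + 222) = 1/313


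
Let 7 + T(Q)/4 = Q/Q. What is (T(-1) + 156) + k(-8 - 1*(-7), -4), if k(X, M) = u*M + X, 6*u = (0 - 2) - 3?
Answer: 403/3 ≈ 134.33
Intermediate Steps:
u = -⅚ (u = ((0 - 2) - 3)/6 = (-2 - 3)/6 = (⅙)*(-5) = -⅚ ≈ -0.83333)
T(Q) = -24 (T(Q) = -28 + 4*(Q/Q) = -28 + 4*1 = -28 + 4 = -24)
k(X, M) = X - 5*M/6 (k(X, M) = -5*M/6 + X = X - 5*M/6)
(T(-1) + 156) + k(-8 - 1*(-7), -4) = (-24 + 156) + ((-8 - 1*(-7)) - ⅚*(-4)) = 132 + ((-8 + 7) + 10/3) = 132 + (-1 + 10/3) = 132 + 7/3 = 403/3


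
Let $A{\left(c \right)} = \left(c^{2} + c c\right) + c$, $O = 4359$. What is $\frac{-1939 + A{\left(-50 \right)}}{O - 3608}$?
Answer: $\frac{3011}{751} \approx 4.0093$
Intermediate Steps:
$A{\left(c \right)} = c + 2 c^{2}$ ($A{\left(c \right)} = \left(c^{2} + c^{2}\right) + c = 2 c^{2} + c = c + 2 c^{2}$)
$\frac{-1939 + A{\left(-50 \right)}}{O - 3608} = \frac{-1939 - 50 \left(1 + 2 \left(-50\right)\right)}{4359 - 3608} = \frac{-1939 - 50 \left(1 - 100\right)}{751} = \left(-1939 - -4950\right) \frac{1}{751} = \left(-1939 + 4950\right) \frac{1}{751} = 3011 \cdot \frac{1}{751} = \frac{3011}{751}$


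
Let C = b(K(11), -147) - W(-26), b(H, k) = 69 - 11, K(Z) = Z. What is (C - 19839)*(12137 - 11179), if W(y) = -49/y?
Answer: -246376045/13 ≈ -1.8952e+7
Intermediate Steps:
b(H, k) = 58
C = 1459/26 (C = 58 - (-49)/(-26) = 58 - (-49)*(-1)/26 = 58 - 1*49/26 = 58 - 49/26 = 1459/26 ≈ 56.115)
(C - 19839)*(12137 - 11179) = (1459/26 - 19839)*(12137 - 11179) = -514355/26*958 = -246376045/13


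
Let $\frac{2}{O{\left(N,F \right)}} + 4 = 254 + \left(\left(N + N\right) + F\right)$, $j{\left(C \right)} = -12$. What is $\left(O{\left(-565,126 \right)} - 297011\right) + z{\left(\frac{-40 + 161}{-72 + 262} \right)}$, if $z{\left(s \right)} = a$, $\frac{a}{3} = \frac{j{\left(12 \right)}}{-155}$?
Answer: $- \frac{17355824368}{58435} \approx -2.9701 \cdot 10^{5}$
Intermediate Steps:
$O{\left(N,F \right)} = \frac{2}{250 + F + 2 N}$ ($O{\left(N,F \right)} = \frac{2}{-4 + \left(254 + \left(\left(N + N\right) + F\right)\right)} = \frac{2}{-4 + \left(254 + \left(2 N + F\right)\right)} = \frac{2}{-4 + \left(254 + \left(F + 2 N\right)\right)} = \frac{2}{-4 + \left(254 + F + 2 N\right)} = \frac{2}{250 + F + 2 N}$)
$a = \frac{36}{155}$ ($a = 3 \left(- \frac{12}{-155}\right) = 3 \left(\left(-12\right) \left(- \frac{1}{155}\right)\right) = 3 \cdot \frac{12}{155} = \frac{36}{155} \approx 0.23226$)
$z{\left(s \right)} = \frac{36}{155}$
$\left(O{\left(-565,126 \right)} - 297011\right) + z{\left(\frac{-40 + 161}{-72 + 262} \right)} = \left(\frac{2}{250 + 126 + 2 \left(-565\right)} - 297011\right) + \frac{36}{155} = \left(\frac{2}{250 + 126 - 1130} - 297011\right) + \frac{36}{155} = \left(\frac{2}{-754} - 297011\right) + \frac{36}{155} = \left(2 \left(- \frac{1}{754}\right) - 297011\right) + \frac{36}{155} = \left(- \frac{1}{377} - 297011\right) + \frac{36}{155} = - \frac{111973148}{377} + \frac{36}{155} = - \frac{17355824368}{58435}$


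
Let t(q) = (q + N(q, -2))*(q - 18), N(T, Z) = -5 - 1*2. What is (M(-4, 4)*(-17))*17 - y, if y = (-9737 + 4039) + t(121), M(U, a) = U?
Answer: -4888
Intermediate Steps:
N(T, Z) = -7 (N(T, Z) = -5 - 2 = -7)
t(q) = (-18 + q)*(-7 + q) (t(q) = (q - 7)*(q - 18) = (-7 + q)*(-18 + q) = (-18 + q)*(-7 + q))
y = 6044 (y = (-9737 + 4039) + (126 + 121² - 25*121) = -5698 + (126 + 14641 - 3025) = -5698 + 11742 = 6044)
(M(-4, 4)*(-17))*17 - y = -4*(-17)*17 - 1*6044 = 68*17 - 6044 = 1156 - 6044 = -4888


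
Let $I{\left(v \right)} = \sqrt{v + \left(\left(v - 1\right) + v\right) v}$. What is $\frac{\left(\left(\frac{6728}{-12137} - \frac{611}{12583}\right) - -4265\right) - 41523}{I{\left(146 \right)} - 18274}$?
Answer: $\frac{7427244132493759}{3642330132502766} + \frac{59339917004711 \sqrt{2}}{3642330132502766} \approx 2.0622$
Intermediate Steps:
$I{\left(v \right)} = \sqrt{v + v \left(-1 + 2 v\right)}$ ($I{\left(v \right)} = \sqrt{v + \left(\left(-1 + v\right) + v\right) v} = \sqrt{v + \left(-1 + 2 v\right) v} = \sqrt{v + v \left(-1 + 2 v\right)}$)
$\frac{\left(\left(\frac{6728}{-12137} - \frac{611}{12583}\right) - -4265\right) - 41523}{I{\left(146 \right)} - 18274} = \frac{\left(\left(\frac{6728}{-12137} - \frac{611}{12583}\right) - -4265\right) - 41523}{\sqrt{2} \sqrt{146^{2}} - 18274} = \frac{\left(\left(6728 \left(- \frac{1}{12137}\right) - \frac{611}{12583}\right) + 4265\right) - 41523}{\sqrt{2} \sqrt{21316} - 18274} = \frac{\left(\left(- \frac{6728}{12137} - \frac{611}{12583}\right) + 4265\right) - 41523}{\sqrt{2} \cdot 146 - 18274} = \frac{\left(- \frac{92074131}{152719871} + 4265\right) - 41523}{146 \sqrt{2} - 18274} = \frac{\frac{651258175684}{152719871} - 41523}{-18274 + 146 \sqrt{2}} = - \frac{5690129027849}{152719871 \left(-18274 + 146 \sqrt{2}\right)}$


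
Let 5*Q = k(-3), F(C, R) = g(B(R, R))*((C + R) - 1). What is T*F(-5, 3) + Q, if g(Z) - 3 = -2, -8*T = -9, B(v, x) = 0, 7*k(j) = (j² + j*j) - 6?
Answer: -849/280 ≈ -3.0321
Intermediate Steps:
k(j) = -6/7 + 2*j²/7 (k(j) = ((j² + j*j) - 6)/7 = ((j² + j²) - 6)/7 = (2*j² - 6)/7 = (-6 + 2*j²)/7 = -6/7 + 2*j²/7)
T = 9/8 (T = -⅛*(-9) = 9/8 ≈ 1.1250)
g(Z) = 1 (g(Z) = 3 - 2 = 1)
F(C, R) = -1 + C + R (F(C, R) = 1*((C + R) - 1) = 1*(-1 + C + R) = -1 + C + R)
Q = 12/35 (Q = (-6/7 + (2/7)*(-3)²)/5 = (-6/7 + (2/7)*9)/5 = (-6/7 + 18/7)/5 = (⅕)*(12/7) = 12/35 ≈ 0.34286)
T*F(-5, 3) + Q = 9*(-1 - 5 + 3)/8 + 12/35 = (9/8)*(-3) + 12/35 = -27/8 + 12/35 = -849/280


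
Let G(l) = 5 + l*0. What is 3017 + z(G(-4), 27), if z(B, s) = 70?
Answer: 3087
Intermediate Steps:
G(l) = 5 (G(l) = 5 + 0 = 5)
3017 + z(G(-4), 27) = 3017 + 70 = 3087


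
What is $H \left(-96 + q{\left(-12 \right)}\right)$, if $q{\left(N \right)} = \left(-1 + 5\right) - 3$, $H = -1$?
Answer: $95$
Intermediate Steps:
$q{\left(N \right)} = 1$ ($q{\left(N \right)} = 4 - 3 = 1$)
$H \left(-96 + q{\left(-12 \right)}\right) = - (-96 + 1) = \left(-1\right) \left(-95\right) = 95$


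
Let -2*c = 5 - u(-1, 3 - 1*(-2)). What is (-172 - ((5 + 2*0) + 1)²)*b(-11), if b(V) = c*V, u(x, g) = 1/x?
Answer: -6864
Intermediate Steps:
c = -3 (c = -(5 - 1/(-1))/2 = -(5 - 1*(-1))/2 = -(5 + 1)/2 = -½*6 = -3)
b(V) = -3*V
(-172 - ((5 + 2*0) + 1)²)*b(-11) = (-172 - ((5 + 2*0) + 1)²)*(-3*(-11)) = (-172 - ((5 + 0) + 1)²)*33 = (-172 - (5 + 1)²)*33 = (-172 - 1*6²)*33 = (-172 - 1*36)*33 = (-172 - 36)*33 = -208*33 = -6864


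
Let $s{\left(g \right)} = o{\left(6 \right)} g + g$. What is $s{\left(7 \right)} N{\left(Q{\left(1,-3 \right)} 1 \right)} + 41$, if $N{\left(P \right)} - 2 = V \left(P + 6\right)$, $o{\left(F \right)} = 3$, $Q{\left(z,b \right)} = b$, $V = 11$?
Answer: $1021$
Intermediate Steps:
$s{\left(g \right)} = 4 g$ ($s{\left(g \right)} = 3 g + g = 4 g$)
$N{\left(P \right)} = 68 + 11 P$ ($N{\left(P \right)} = 2 + 11 \left(P + 6\right) = 2 + 11 \left(6 + P\right) = 2 + \left(66 + 11 P\right) = 68 + 11 P$)
$s{\left(7 \right)} N{\left(Q{\left(1,-3 \right)} 1 \right)} + 41 = 4 \cdot 7 \left(68 + 11 \left(\left(-3\right) 1\right)\right) + 41 = 28 \left(68 + 11 \left(-3\right)\right) + 41 = 28 \left(68 - 33\right) + 41 = 28 \cdot 35 + 41 = 980 + 41 = 1021$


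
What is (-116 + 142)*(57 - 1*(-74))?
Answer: 3406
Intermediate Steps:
(-116 + 142)*(57 - 1*(-74)) = 26*(57 + 74) = 26*131 = 3406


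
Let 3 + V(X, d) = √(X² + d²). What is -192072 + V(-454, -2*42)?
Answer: -192075 + 2*√53293 ≈ -1.9161e+5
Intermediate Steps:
V(X, d) = -3 + √(X² + d²)
-192072 + V(-454, -2*42) = -192072 + (-3 + √((-454)² + (-2*42)²)) = -192072 + (-3 + √(206116 + (-84)²)) = -192072 + (-3 + √(206116 + 7056)) = -192072 + (-3 + √213172) = -192072 + (-3 + 2*√53293) = -192075 + 2*√53293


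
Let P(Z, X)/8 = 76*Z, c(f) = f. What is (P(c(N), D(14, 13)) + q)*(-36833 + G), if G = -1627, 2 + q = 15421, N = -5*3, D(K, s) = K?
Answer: -242259540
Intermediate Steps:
N = -15
q = 15419 (q = -2 + 15421 = 15419)
P(Z, X) = 608*Z (P(Z, X) = 8*(76*Z) = 608*Z)
(P(c(N), D(14, 13)) + q)*(-36833 + G) = (608*(-15) + 15419)*(-36833 - 1627) = (-9120 + 15419)*(-38460) = 6299*(-38460) = -242259540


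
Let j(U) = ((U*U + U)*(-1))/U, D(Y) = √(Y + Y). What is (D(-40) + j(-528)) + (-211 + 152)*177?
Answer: -9916 + 4*I*√5 ≈ -9916.0 + 8.9443*I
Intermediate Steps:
D(Y) = √2*√Y (D(Y) = √(2*Y) = √2*√Y)
j(U) = (-U - U²)/U (j(U) = ((U² + U)*(-1))/U = ((U + U²)*(-1))/U = (-U - U²)/U)
(D(-40) + j(-528)) + (-211 + 152)*177 = (√2*√(-40) + (-1 - 1*(-528))) + (-211 + 152)*177 = (√2*(2*I*√10) + (-1 + 528)) - 59*177 = (4*I*√5 + 527) - 10443 = (527 + 4*I*√5) - 10443 = -9916 + 4*I*√5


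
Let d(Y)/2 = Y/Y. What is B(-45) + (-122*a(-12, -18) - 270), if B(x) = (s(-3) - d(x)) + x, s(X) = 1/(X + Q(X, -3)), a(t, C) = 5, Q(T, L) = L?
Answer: -5563/6 ≈ -927.17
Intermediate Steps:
d(Y) = 2 (d(Y) = 2*(Y/Y) = 2*1 = 2)
s(X) = 1/(-3 + X) (s(X) = 1/(X - 3) = 1/(-3 + X))
B(x) = -13/6 + x (B(x) = (1/(-3 - 3) - 1*2) + x = (1/(-6) - 2) + x = (-⅙ - 2) + x = -13/6 + x)
B(-45) + (-122*a(-12, -18) - 270) = (-13/6 - 45) + (-122*5 - 270) = -283/6 + (-610 - 270) = -283/6 - 880 = -5563/6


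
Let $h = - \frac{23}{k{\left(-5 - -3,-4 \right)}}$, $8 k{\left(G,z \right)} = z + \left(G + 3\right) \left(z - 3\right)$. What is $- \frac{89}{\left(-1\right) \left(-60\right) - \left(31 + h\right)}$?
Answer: $- \frac{979}{135} \approx -7.2519$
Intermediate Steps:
$k{\left(G,z \right)} = \frac{z}{8} + \frac{\left(-3 + z\right) \left(3 + G\right)}{8}$ ($k{\left(G,z \right)} = \frac{z + \left(G + 3\right) \left(z - 3\right)}{8} = \frac{z + \left(3 + G\right) \left(-3 + z\right)}{8} = \frac{z + \left(-3 + z\right) \left(3 + G\right)}{8} = \frac{z}{8} + \frac{\left(-3 + z\right) \left(3 + G\right)}{8}$)
$h = \frac{184}{11}$ ($h = - \frac{23}{- \frac{9}{8} + \frac{1}{2} \left(-4\right) - \frac{3 \left(-5 - -3\right)}{8} + \frac{1}{8} \left(-5 - -3\right) \left(-4\right)} = - \frac{23}{- \frac{9}{8} - 2 - \frac{3 \left(-5 + 3\right)}{8} + \frac{1}{8} \left(-5 + 3\right) \left(-4\right)} = - \frac{23}{- \frac{9}{8} - 2 - - \frac{3}{4} + \frac{1}{8} \left(-2\right) \left(-4\right)} = - \frac{23}{- \frac{9}{8} - 2 + \frac{3}{4} + 1} = - \frac{23}{- \frac{11}{8}} = \left(-23\right) \left(- \frac{8}{11}\right) = \frac{184}{11} \approx 16.727$)
$- \frac{89}{\left(-1\right) \left(-60\right) - \left(31 + h\right)} = - \frac{89}{\left(-1\right) \left(-60\right) - \frac{525}{11}} = - \frac{89}{60 - \frac{525}{11}} = - \frac{89}{\frac{135}{11}} = \left(-89\right) \frac{11}{135} = - \frac{979}{135}$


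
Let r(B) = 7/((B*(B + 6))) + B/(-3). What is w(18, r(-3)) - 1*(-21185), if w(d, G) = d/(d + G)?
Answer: 1737251/82 ≈ 21186.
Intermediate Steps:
r(B) = -B/3 + 7/(B*(6 + B)) (r(B) = 7/((B*(6 + B))) + B*(-⅓) = 7*(1/(B*(6 + B))) - B/3 = 7/(B*(6 + B)) - B/3 = -B/3 + 7/(B*(6 + B)))
w(d, G) = d/(G + d)
w(18, r(-3)) - 1*(-21185) = 18/((⅓)*(21 - 1*(-3)³ - 6*(-3)²)/(-3*(6 - 3)) + 18) - 1*(-21185) = 18/((⅓)*(-⅓)*(21 - 1*(-27) - 6*9)/3 + 18) + 21185 = 18/((⅓)*(-⅓)*(⅓)*(21 + 27 - 54) + 18) + 21185 = 18/((⅓)*(-⅓)*(⅓)*(-6) + 18) + 21185 = 18/(2/9 + 18) + 21185 = 18/(164/9) + 21185 = 18*(9/164) + 21185 = 81/82 + 21185 = 1737251/82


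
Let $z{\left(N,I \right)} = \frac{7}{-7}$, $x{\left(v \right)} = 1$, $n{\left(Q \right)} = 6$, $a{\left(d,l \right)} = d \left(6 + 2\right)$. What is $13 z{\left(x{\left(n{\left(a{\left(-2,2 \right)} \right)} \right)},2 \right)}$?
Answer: $-13$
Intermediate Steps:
$a{\left(d,l \right)} = 8 d$ ($a{\left(d,l \right)} = d 8 = 8 d$)
$z{\left(N,I \right)} = -1$ ($z{\left(N,I \right)} = 7 \left(- \frac{1}{7}\right) = -1$)
$13 z{\left(x{\left(n{\left(a{\left(-2,2 \right)} \right)} \right)},2 \right)} = 13 \left(-1\right) = -13$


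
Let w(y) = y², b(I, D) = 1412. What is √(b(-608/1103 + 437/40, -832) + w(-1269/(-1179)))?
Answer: √24251213/131 ≈ 37.592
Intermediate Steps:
√(b(-608/1103 + 437/40, -832) + w(-1269/(-1179))) = √(1412 + (-1269/(-1179))²) = √(1412 + (-1269*(-1/1179))²) = √(1412 + (141/131)²) = √(1412 + 19881/17161) = √(24251213/17161) = √24251213/131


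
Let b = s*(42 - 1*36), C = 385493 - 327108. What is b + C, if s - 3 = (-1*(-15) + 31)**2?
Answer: 71099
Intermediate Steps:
C = 58385
s = 2119 (s = 3 + (-1*(-15) + 31)**2 = 3 + (15 + 31)**2 = 3 + 46**2 = 3 + 2116 = 2119)
b = 12714 (b = 2119*(42 - 1*36) = 2119*(42 - 36) = 2119*6 = 12714)
b + C = 12714 + 58385 = 71099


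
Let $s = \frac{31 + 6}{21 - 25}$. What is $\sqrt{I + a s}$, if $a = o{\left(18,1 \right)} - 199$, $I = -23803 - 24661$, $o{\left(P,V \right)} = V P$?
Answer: $\frac{i \sqrt{187159}}{2} \approx 216.31 i$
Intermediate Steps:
$s = - \frac{37}{4}$ ($s = \frac{37}{-4} = 37 \left(- \frac{1}{4}\right) = - \frac{37}{4} \approx -9.25$)
$o{\left(P,V \right)} = P V$
$I = -48464$ ($I = -23803 - 24661 = -48464$)
$a = -181$ ($a = 18 \cdot 1 - 199 = 18 - 199 = -181$)
$\sqrt{I + a s} = \sqrt{-48464 - - \frac{6697}{4}} = \sqrt{-48464 + \frac{6697}{4}} = \sqrt{- \frac{187159}{4}} = \frac{i \sqrt{187159}}{2}$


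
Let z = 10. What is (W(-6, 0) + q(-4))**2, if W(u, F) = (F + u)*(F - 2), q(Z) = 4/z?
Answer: 3844/25 ≈ 153.76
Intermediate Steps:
q(Z) = 2/5 (q(Z) = 4/10 = 4*(1/10) = 2/5)
W(u, F) = (-2 + F)*(F + u) (W(u, F) = (F + u)*(-2 + F) = (-2 + F)*(F + u))
(W(-6, 0) + q(-4))**2 = ((0**2 - 2*0 - 2*(-6) + 0*(-6)) + 2/5)**2 = ((0 + 0 + 12 + 0) + 2/5)**2 = (12 + 2/5)**2 = (62/5)**2 = 3844/25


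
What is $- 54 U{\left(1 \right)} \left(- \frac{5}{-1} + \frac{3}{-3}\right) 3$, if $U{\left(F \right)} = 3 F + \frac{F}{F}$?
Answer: $-2592$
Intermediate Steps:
$U{\left(F \right)} = 1 + 3 F$ ($U{\left(F \right)} = 3 F + 1 = 1 + 3 F$)
$- 54 U{\left(1 \right)} \left(- \frac{5}{-1} + \frac{3}{-3}\right) 3 = - 54 \left(1 + 3 \cdot 1\right) \left(- \frac{5}{-1} + \frac{3}{-3}\right) 3 = - 54 \left(1 + 3\right) \left(\left(-5\right) \left(-1\right) + 3 \left(- \frac{1}{3}\right)\right) 3 = - 54 \cdot 4 \left(5 - 1\right) 3 = - 54 \cdot 4 \cdot 4 \cdot 3 = - 54 \cdot 16 \cdot 3 = \left(-54\right) 48 = -2592$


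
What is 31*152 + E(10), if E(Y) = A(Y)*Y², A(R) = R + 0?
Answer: 5712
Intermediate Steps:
A(R) = R
E(Y) = Y³ (E(Y) = Y*Y² = Y³)
31*152 + E(10) = 31*152 + 10³ = 4712 + 1000 = 5712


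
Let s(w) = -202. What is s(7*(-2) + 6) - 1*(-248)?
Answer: 46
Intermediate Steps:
s(7*(-2) + 6) - 1*(-248) = -202 - 1*(-248) = -202 + 248 = 46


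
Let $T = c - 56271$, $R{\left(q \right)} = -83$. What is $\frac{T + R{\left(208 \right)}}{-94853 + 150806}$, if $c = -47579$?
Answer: $- \frac{103933}{55953} \approx -1.8575$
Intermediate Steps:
$T = -103850$ ($T = -47579 - 56271 = -103850$)
$\frac{T + R{\left(208 \right)}}{-94853 + 150806} = \frac{-103850 - 83}{-94853 + 150806} = - \frac{103933}{55953}$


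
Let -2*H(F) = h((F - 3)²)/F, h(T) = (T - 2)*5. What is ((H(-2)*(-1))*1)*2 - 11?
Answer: -137/2 ≈ -68.500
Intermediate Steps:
h(T) = -10 + 5*T (h(T) = (-2 + T)*5 = -10 + 5*T)
H(F) = -(-10 + 5*(-3 + F)²)/(2*F) (H(F) = -(-10 + 5*(F - 3)²)/(2*F) = -(-10 + 5*(-3 + F)²)/(2*F))
((H(-2)*(-1))*1)*2 - 11 = ((((5/2)*(2 - (-3 - 2)²)/(-2))*(-1))*1)*2 - 11 = ((((5/2)*(-½)*(2 - 1*(-5)²))*(-1))*1)*2 - 11 = ((((5/2)*(-½)*(2 - 1*25))*(-1))*1)*2 - 11 = ((((5/2)*(-½)*(2 - 25))*(-1))*1)*2 - 11 = ((((5/2)*(-½)*(-23))*(-1))*1)*2 - 11 = (((115/4)*(-1))*1)*2 - 11 = -115/4*1*2 - 11 = -115/4*2 - 11 = -115/2 - 11 = -137/2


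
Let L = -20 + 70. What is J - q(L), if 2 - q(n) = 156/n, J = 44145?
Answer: 1103653/25 ≈ 44146.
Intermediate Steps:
L = 50
q(n) = 2 - 156/n
J - q(L) = 44145 - (2 - 156/50) = 44145 - (2 - 156*1/50) = 44145 - (2 - 78/25) = 44145 - 1*(-28/25) = 44145 + 28/25 = 1103653/25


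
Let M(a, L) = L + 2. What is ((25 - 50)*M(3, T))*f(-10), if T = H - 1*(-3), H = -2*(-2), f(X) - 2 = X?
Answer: 1800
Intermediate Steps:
f(X) = 2 + X
H = 4
T = 7 (T = 4 - 1*(-3) = 4 + 3 = 7)
M(a, L) = 2 + L
((25 - 50)*M(3, T))*f(-10) = ((25 - 50)*(2 + 7))*(2 - 10) = -25*9*(-8) = -225*(-8) = 1800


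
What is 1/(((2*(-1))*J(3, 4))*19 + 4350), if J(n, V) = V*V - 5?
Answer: 1/3932 ≈ 0.00025432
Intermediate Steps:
J(n, V) = -5 + V**2 (J(n, V) = V**2 - 5 = -5 + V**2)
1/(((2*(-1))*J(3, 4))*19 + 4350) = 1/(((2*(-1))*(-5 + 4**2))*19 + 4350) = 1/(-2*(-5 + 16)*19 + 4350) = 1/(-2*11*19 + 4350) = 1/(-22*19 + 4350) = 1/(-418 + 4350) = 1/3932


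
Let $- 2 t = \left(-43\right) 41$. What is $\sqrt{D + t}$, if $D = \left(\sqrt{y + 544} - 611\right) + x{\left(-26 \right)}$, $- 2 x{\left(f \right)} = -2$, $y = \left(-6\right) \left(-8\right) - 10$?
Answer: $\frac{\sqrt{1086 + 4 \sqrt{582}}}{2} \approx 17.194$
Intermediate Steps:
$y = 38$ ($y = 48 - 10 = 38$)
$x{\left(f \right)} = 1$ ($x{\left(f \right)} = \left(- \frac{1}{2}\right) \left(-2\right) = 1$)
$t = \frac{1763}{2}$ ($t = - \frac{\left(-43\right) 41}{2} = \left(- \frac{1}{2}\right) \left(-1763\right) = \frac{1763}{2} \approx 881.5$)
$D = -610 + \sqrt{582}$ ($D = \left(\sqrt{38 + 544} - 611\right) + 1 = \left(\sqrt{582} - 611\right) + 1 = \left(-611 + \sqrt{582}\right) + 1 = -610 + \sqrt{582} \approx -585.88$)
$\sqrt{D + t} = \sqrt{\left(-610 + \sqrt{582}\right) + \frac{1763}{2}} = \sqrt{\frac{543}{2} + \sqrt{582}}$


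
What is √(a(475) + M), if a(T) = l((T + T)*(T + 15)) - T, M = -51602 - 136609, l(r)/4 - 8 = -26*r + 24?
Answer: 3*I*√5400062 ≈ 6971.4*I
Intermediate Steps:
l(r) = 128 - 104*r (l(r) = 32 + 4*(-26*r + 24) = 32 + 4*(24 - 26*r) = 32 + (96 - 104*r) = 128 - 104*r)
M = -188211
a(T) = 128 - T - 208*T*(15 + T) (a(T) = (128 - 104*(T + T)*(T + 15)) - T = (128 - 104*2*T*(15 + T)) - T = (128 - 208*T*(15 + T)) - T = 128 - T - 208*T*(15 + T))
√(a(475) + M) = √((128 - 1*475 - 208*475*(15 + 475)) - 188211) = √((128 - 475 - 208*475*490) - 188211) = √((128 - 475 - 48412000) - 188211) = √(-48412347 - 188211) = √(-48600558) = 3*I*√5400062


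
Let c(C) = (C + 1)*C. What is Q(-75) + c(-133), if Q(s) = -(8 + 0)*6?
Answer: 17508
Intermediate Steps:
c(C) = C*(1 + C) (c(C) = (1 + C)*C = C*(1 + C))
Q(s) = -48 (Q(s) = -8*6 = -1*48 = -48)
Q(-75) + c(-133) = -48 - 133*(1 - 133) = -48 - 133*(-132) = -48 + 17556 = 17508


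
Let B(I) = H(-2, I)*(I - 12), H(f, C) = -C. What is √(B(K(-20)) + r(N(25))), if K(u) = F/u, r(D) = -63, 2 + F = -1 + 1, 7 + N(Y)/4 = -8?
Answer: I*√6181/10 ≈ 7.8619*I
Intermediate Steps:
N(Y) = -60 (N(Y) = -28 + 4*(-8) = -28 - 32 = -60)
F = -2 (F = -2 + (-1 + 1) = -2 + 0 = -2)
K(u) = -2/u
B(I) = -I*(-12 + I) (B(I) = (-I)*(I - 12) = (-I)*(-12 + I) = -I*(-12 + I))
√(B(K(-20)) + r(N(25))) = √((-2/(-20))*(12 - (-2)/(-20)) - 63) = √((-2*(-1/20))*(12 - (-2)*(-1)/20) - 63) = √((12 - 1*⅒)/10 - 63) = √((12 - ⅒)/10 - 63) = √((⅒)*(119/10) - 63) = √(119/100 - 63) = √(-6181/100) = I*√6181/10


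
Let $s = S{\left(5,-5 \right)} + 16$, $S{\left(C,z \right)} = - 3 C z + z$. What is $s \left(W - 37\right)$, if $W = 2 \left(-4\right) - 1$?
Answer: $-3956$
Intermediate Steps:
$W = -9$ ($W = -8 - 1 = -9$)
$S{\left(C,z \right)} = z - 3 C z$ ($S{\left(C,z \right)} = - 3 C z + z = z - 3 C z$)
$s = 86$ ($s = - 5 \left(1 - 15\right) + 16 = \left(-5\right) \left(-14\right) + 16 = 70 + 16 = 86$)
$s \left(W - 37\right) = 86 \left(-9 - 37\right) = 86 \left(-46\right) = -3956$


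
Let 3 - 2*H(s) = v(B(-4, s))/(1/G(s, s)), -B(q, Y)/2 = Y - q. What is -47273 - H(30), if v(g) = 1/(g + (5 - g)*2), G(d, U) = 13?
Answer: -567293/12 ≈ -47274.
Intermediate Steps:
B(q, Y) = -2*Y + 2*q (B(q, Y) = -2*(Y - q) = -2*Y + 2*q)
v(g) = 1/(10 - g) (v(g) = 1/(g + (10 - 2*g)) = 1/(10 - g))
H(s) = 3/2 + 13/(2*(-18 - 2*s)) (H(s) = 3/2 - (-1/(-10 + (-2*s + 2*(-4))))/(2*(1/13)) = 3/2 - (-1/(-10 + (-2*s - 8)))/(2*1/13) = 3/2 - (-1/(-10 + (-8 - 2*s)))*13/2 = 3/2 - (-1/(-18 - 2*s))*13/2 = 3/2 - (-13)/(2*(-18 - 2*s)) = 3/2 + 13/(2*(-18 - 2*s)))
-47273 - H(30) = -47273 - (41 + 6*30)/(4*(9 + 30)) = -47273 - (41 + 180)/(4*39) = -47273 - 221/(4*39) = -47273 - 1*17/12 = -47273 - 17/12 = -567293/12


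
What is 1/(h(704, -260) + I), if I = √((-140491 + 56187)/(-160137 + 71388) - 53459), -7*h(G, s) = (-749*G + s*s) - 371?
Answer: 285813403281/18784991759830124 - 147*I*√46784020430307/18784991759830124 ≈ 1.5215e-5 - 5.3525e-8*I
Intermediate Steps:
h(G, s) = 53 + 107*G - s²/7 (h(G, s) = -((-749*G + s*s) - 371)/7 = -((-749*G + s²) - 371)/7 = -((s² - 749*G) - 371)/7 = -(-371 + s² - 749*G)/7 = 53 + 107*G - s²/7)
I = I*√46784020430307/29583 (I = √(-84304/(-88749) - 53459) = √(-84304*(-1/88749) - 53459) = √(84304/88749 - 53459) = √(-4744348487/88749) = I*√46784020430307/29583 ≈ 231.21*I)
1/(h(704, -260) + I) = 1/((53 + 107*704 - ⅐*(-260)²) + I*√46784020430307/29583) = 1/((53 + 75328 - ⅐*67600) + I*√46784020430307/29583) = 1/((53 + 75328 - 67600/7) + I*√46784020430307/29583) = 1/(460067/7 + I*√46784020430307/29583)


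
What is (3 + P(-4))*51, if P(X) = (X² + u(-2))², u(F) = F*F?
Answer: 20553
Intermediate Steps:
u(F) = F²
P(X) = (4 + X²)² (P(X) = (X² + (-2)²)² = (X² + 4)² = (4 + X²)²)
(3 + P(-4))*51 = (3 + (4 + (-4)²)²)*51 = (3 + (4 + 16)²)*51 = (3 + 20²)*51 = (3 + 400)*51 = 403*51 = 20553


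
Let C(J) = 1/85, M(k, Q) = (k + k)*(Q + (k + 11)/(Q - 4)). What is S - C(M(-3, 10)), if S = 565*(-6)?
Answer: -288151/85 ≈ -3390.0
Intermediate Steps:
S = -3390
M(k, Q) = 2*k*(Q + (11 + k)/(-4 + Q)) (M(k, Q) = (2*k)*(Q + (11 + k)/(-4 + Q)) = 2*k*(Q + (11 + k)/(-4 + Q)))
C(J) = 1/85
S - C(M(-3, 10)) = -3390 - 1*1/85 = -3390 - 1/85 = -288151/85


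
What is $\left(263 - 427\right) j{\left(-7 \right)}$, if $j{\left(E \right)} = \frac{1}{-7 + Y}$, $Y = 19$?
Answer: $- \frac{41}{3} \approx -13.667$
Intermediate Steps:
$j{\left(E \right)} = \frac{1}{12}$ ($j{\left(E \right)} = \frac{1}{-7 + 19} = \frac{1}{12}$)
$\left(263 - 427\right) j{\left(-7 \right)} = \left(263 - 427\right) \frac{1}{12} = \left(-164\right) \frac{1}{12} = - \frac{41}{3}$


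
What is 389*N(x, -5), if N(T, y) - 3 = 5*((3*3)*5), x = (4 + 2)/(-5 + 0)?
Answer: 88692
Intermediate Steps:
x = -6/5 (x = 6/(-5) = 6*(-1/5) = -6/5 ≈ -1.2000)
N(T, y) = 228 (N(T, y) = 3 + 5*((3*3)*5) = 3 + 5*(9*5) = 3 + 5*45 = 3 + 225 = 228)
389*N(x, -5) = 389*228 = 88692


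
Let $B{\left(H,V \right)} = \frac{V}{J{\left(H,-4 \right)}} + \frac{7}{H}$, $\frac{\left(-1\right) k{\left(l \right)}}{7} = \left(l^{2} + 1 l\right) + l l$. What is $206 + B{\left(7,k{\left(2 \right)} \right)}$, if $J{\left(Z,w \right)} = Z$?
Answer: $197$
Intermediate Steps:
$k{\left(l \right)} = - 14 l^{2} - 7 l$ ($k{\left(l \right)} = - 7 \left(\left(l^{2} + 1 l\right) + l l\right) = - 7 \left(\left(l^{2} + l\right) + l^{2}\right) = - 7 \left(\left(l + l^{2}\right) + l^{2}\right) = - 7 \left(l + 2 l^{2}\right) = - 14 l^{2} - 7 l$)
$B{\left(H,V \right)} = \frac{7}{H} + \frac{V}{H}$ ($B{\left(H,V \right)} = \frac{V}{H} + \frac{7}{H} = \frac{7}{H} + \frac{V}{H}$)
$206 + B{\left(7,k{\left(2 \right)} \right)} = 206 + \frac{7 - 14 \left(1 + 2 \cdot 2\right)}{7} = 206 + \frac{7 - 14 \left(1 + 4\right)}{7} = 206 + \frac{7 - 14 \cdot 5}{7} = 206 + \frac{7 - 70}{7} = 206 + \frac{1}{7} \left(-63\right) = 206 - 9 = 197$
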